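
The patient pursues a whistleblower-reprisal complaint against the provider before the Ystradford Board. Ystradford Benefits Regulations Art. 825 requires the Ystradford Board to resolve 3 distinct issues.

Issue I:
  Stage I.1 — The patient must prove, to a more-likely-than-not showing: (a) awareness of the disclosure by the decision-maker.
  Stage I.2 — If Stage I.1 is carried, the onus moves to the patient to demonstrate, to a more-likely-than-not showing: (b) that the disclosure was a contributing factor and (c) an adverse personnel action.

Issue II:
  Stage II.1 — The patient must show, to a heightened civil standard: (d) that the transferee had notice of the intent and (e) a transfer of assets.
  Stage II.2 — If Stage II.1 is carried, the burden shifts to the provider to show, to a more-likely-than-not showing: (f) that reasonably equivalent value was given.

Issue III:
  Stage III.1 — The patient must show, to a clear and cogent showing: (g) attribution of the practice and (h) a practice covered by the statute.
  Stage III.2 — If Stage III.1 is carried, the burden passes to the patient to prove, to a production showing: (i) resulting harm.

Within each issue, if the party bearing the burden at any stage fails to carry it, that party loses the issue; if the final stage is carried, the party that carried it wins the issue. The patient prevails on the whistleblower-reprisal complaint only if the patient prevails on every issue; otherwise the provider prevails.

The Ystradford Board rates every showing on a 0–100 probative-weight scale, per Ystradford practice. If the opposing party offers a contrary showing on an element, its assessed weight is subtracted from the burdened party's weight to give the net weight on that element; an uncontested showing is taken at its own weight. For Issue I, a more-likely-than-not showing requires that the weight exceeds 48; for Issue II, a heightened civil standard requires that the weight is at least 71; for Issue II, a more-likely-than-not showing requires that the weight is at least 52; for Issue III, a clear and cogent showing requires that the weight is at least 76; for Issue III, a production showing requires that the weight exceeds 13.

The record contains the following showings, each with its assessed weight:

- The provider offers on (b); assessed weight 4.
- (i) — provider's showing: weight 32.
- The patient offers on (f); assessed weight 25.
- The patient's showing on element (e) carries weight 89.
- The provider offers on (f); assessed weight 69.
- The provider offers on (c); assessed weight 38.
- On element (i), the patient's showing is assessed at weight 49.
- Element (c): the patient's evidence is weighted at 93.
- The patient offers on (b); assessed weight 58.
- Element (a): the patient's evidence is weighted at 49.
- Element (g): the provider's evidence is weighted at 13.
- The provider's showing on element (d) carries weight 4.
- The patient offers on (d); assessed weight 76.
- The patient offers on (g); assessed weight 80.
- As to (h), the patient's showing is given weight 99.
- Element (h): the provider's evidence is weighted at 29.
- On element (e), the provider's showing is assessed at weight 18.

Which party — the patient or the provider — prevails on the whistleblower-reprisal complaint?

provider

— Issue I —
Stage I.1 — burden on patient; standard: a more-likely-than-not showing (weight exceeds 48).
    (a): 49 > 48 [met]
  Stage I.1 is satisfied; the patient continues to bear the burden.
Stage I.2 — burden on patient; standard: a more-likely-than-not showing (weight exceeds 48).
    (b): 58 − 4 = 54 > 48 [met]
    (c): 93 − 38 = 55 > 48 [met]
  All elements met at the final stage.
With every stage satisfied, the patient prevails on this issue.
— Issue II —
Stage II.1 — burden on patient; standard: a heightened civil standard (weight is at least 71).
    (d): 76 − 4 = 72 ≥ 71 [met]
    (e): 89 − 18 = 71 ≥ 71 [met]
  The patient carries Stage II.1; the provider now bears the burden.
Stage II.2 — burden on provider; standard: a more-likely-than-not showing (weight is at least 52).
    (f): 69 − 25 = 44 < 52 [not met]
  Not every element is met, so the provider fails to carry Stage II.2.
The analysis ends at Stage II.2; the patient prevails on this issue.
— Issue III —
Stage III.1 — burden on patient; standard: a clear and cogent showing (weight is at least 76).
    (g): 80 − 13 = 67 < 76 [not met]
    (h): 99 − 29 = 70 < 76 [not met]
  The patient does not carry Stage III.1.
So the provider prevails on this issue.
Per-issue: Issue I → patient; Issue II → patient; Issue III → provider. The patient must prevail on every issue; overall, the provider prevails.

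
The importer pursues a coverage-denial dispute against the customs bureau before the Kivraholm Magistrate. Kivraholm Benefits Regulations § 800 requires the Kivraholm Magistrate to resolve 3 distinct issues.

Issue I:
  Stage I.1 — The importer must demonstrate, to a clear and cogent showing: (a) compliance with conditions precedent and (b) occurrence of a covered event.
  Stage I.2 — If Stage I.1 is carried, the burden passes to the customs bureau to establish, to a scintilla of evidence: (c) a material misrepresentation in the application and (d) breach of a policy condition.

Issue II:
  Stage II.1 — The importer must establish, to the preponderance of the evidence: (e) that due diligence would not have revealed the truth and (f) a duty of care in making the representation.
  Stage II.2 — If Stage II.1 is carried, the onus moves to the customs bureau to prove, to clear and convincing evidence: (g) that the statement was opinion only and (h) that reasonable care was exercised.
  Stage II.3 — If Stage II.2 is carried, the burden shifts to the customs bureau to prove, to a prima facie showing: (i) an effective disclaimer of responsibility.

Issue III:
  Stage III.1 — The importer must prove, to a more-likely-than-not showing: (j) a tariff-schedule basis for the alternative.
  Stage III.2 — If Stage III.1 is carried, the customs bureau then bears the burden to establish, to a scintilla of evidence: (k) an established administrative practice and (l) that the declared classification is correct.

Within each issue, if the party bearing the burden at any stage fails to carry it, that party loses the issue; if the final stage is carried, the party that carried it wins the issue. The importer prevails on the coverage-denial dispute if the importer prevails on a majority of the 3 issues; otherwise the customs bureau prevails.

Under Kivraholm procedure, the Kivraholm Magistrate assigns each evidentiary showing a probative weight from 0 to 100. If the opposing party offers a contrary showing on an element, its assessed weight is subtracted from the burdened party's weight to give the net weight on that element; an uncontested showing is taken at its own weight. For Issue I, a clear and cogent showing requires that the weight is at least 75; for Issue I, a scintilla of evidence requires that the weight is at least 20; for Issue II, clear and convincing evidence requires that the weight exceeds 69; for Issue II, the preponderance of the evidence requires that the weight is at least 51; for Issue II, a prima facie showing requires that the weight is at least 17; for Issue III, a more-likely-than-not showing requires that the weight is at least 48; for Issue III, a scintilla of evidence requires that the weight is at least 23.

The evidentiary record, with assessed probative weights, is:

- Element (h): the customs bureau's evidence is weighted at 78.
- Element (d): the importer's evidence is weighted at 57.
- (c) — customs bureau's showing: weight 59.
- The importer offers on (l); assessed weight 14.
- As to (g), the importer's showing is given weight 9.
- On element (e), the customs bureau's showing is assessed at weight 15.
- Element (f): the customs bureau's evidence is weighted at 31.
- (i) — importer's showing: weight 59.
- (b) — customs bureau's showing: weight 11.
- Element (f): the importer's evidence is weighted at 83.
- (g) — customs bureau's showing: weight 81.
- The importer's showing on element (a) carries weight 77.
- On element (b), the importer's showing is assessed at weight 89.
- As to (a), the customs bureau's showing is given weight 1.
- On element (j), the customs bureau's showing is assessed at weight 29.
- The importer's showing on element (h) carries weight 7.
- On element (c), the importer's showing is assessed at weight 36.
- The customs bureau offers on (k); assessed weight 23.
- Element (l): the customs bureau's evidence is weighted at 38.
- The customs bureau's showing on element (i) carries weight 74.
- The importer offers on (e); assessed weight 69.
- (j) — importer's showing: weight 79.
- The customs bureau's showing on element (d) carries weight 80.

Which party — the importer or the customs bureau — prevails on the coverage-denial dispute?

customs bureau

— Issue I —
Stage I.1 (importer, a clear and cogent showing, weight is at least 75): (a) net 77−1=76 ≥ 75 — meets; (b) net 89−11=78 ≥ 75 — meets.
  The importer carries Stage I.1; the customs bureau now bears the burden.
Stage I.2 (customs bureau, a scintilla of evidence, weight is at least 20): (c) net 59−36=23 ≥ 20 — meets; (d) net 80−57=23 ≥ 20 — meets.
  The customs bureau carries the last stage.
Every stage carried; the customs bureau prevails on this issue.
— Issue II —
At Stage II.1 the importer must meet the preponderance of the evidence (weight is at least 51): on (e) the weight is 69 less the opposing 15 gives net 54, ≥ 51, so (e) meets the standard; on (f) the weight is 83 less the opposing 31 gives net 52, ≥ 51, so (f) meets the standard.
  Stage II.1 carried; the burden shifts to the customs bureau.
At Stage II.2 the customs bureau must meet clear and convincing evidence (weight exceeds 69): on (g) the weight is 81 less the opposing 9 gives net 72, > 69, so (g) meets the standard; on (h) the weight is 78 less the opposing 7 gives net 71, > 69, so (h) meets the standard.
  All elements met. The customs bureau retains the burden for Stage II.3.
At Stage II.3 the customs bureau must meet a prima facie showing (weight is at least 17): on (i) the weight is 74 less the opposing 59 gives net 15, which does not reach 17, so (i) does not meet the standard.
  Not every element is met, so the customs bureau fails to carry Stage II.3.
The importer prevails on this issue.
— Issue III —
Stage III.1 (importer, a more-likely-than-not showing, weight is at least 48): (j) net 79−29=50 ≥ 48 — meets.
  Stage III.1 is satisfied; the onus moves to the customs bureau.
Stage III.2 (customs bureau, a scintilla of evidence, weight is at least 23): (k) 23 ≥ 23 — meets; (l) net 38−14=24 ≥ 23 — meets.
  The customs bureau carries the last stage.
Every stage carried; the customs bureau prevails on this issue.
Per-issue: Issue I → customs bureau; Issue II → importer; Issue III → customs bureau. The importer must prevail on a majority of issues; overall, the customs bureau prevails.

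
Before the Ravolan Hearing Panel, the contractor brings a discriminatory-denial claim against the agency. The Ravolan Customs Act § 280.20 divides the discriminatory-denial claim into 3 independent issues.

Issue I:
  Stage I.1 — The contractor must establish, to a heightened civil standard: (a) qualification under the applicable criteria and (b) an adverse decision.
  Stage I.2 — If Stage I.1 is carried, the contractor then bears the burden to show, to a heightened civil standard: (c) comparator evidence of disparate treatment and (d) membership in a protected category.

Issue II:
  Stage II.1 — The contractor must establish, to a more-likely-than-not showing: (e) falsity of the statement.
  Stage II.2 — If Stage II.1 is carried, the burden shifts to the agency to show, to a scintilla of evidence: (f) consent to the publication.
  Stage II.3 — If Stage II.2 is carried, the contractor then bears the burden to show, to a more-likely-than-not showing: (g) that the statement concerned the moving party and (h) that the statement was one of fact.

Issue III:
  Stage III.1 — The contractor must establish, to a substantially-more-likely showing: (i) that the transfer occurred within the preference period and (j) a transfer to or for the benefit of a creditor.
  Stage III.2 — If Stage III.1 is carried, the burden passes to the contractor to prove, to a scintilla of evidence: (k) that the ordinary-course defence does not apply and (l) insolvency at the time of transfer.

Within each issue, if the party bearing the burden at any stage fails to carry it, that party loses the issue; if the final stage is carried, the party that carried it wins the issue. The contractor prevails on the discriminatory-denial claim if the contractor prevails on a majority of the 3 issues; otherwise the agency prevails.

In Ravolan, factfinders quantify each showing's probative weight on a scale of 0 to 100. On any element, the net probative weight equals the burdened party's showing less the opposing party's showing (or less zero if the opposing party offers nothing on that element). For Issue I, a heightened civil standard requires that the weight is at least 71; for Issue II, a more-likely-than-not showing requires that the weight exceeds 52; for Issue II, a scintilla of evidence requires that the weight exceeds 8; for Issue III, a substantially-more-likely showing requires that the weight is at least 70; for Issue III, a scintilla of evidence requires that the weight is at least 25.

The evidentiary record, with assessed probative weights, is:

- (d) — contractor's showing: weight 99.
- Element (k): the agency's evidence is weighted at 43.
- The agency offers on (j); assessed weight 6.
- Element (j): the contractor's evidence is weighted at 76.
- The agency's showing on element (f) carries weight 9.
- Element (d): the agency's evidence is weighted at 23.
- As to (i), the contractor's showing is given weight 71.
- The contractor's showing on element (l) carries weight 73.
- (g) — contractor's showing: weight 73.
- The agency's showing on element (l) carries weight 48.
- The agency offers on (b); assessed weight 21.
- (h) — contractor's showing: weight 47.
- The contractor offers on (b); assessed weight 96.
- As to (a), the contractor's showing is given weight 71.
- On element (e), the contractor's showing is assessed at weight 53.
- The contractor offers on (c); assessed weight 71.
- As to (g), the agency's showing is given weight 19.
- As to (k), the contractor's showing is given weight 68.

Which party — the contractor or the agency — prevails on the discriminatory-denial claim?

— Issue I —
At Stage I.1 the contractor must meet a heightened civil standard (weight is at least 71): on (a) the weight is 71, which does reach 71, so (a) meets the standard; on (b) the weight is 96 less the opposing 21 gives net 75, which does reach 71, so (b) meets the standard.
  Stage I.1 is satisfied; the contractor continues to bear the burden.
At Stage I.2 the contractor must meet a heightened civil standard (weight is at least 71): on (c) the weight is 71, which does reach 71, so (c) meets the standard; on (d) the weight is 99 less the opposing 23 gives net 76, which does reach 71, so (d) meets the standard.
  The contractor carries the last stage.
Every stage carried; the contractor prevails on this issue.
— Issue II —
Stage II.1 (contractor, a more-likely-than-not showing, weight exceeds 52): (e) 53 > 52 — meets.
  All elements met. The burden passes to the agency.
Stage II.2 (agency, a scintilla of evidence, weight exceeds 8): (f) 9 > 8 — meets.
  The agency carries Stage II.2; the contractor now bears the burden.
Stage II.3 (contractor, a more-likely-than-not showing, weight exceeds 52): (g) net 73−19=54 > 52 — meets; (h) 47 ≤ 52 — fails.
  Not every element is met, so the contractor fails to carry Stage II.3.
The agency prevails on this issue.
— Issue III —
At Stage III.1 the contractor must meet a substantially-more-likely showing (weight is at least 70): on (i) the weight is 71, ≥ 70, so (i) meets the standard; on (j) the weight is 76 less the opposing 6 gives net 70, which does reach 70, so (j) meets the standard.
  Stage III.1 is satisfied; the contractor continues to bear the burden.
At Stage III.2 the contractor must meet a scintilla of evidence (weight is at least 25): on (k) the weight is 68 less the opposing 43 gives net 25, ≥ 25, so (k) meets the standard; on (l) the weight is 73 less the opposing 48 gives net 25, which does reach 25, so (l) meets the standard.
  All elements met at the final stage.
With every stage satisfied, the contractor prevails on this issue.
Per-issue: Issue I → contractor; Issue II → agency; Issue III → contractor. The contractor must prevail on a majority of issues; overall, the contractor prevails.

contractor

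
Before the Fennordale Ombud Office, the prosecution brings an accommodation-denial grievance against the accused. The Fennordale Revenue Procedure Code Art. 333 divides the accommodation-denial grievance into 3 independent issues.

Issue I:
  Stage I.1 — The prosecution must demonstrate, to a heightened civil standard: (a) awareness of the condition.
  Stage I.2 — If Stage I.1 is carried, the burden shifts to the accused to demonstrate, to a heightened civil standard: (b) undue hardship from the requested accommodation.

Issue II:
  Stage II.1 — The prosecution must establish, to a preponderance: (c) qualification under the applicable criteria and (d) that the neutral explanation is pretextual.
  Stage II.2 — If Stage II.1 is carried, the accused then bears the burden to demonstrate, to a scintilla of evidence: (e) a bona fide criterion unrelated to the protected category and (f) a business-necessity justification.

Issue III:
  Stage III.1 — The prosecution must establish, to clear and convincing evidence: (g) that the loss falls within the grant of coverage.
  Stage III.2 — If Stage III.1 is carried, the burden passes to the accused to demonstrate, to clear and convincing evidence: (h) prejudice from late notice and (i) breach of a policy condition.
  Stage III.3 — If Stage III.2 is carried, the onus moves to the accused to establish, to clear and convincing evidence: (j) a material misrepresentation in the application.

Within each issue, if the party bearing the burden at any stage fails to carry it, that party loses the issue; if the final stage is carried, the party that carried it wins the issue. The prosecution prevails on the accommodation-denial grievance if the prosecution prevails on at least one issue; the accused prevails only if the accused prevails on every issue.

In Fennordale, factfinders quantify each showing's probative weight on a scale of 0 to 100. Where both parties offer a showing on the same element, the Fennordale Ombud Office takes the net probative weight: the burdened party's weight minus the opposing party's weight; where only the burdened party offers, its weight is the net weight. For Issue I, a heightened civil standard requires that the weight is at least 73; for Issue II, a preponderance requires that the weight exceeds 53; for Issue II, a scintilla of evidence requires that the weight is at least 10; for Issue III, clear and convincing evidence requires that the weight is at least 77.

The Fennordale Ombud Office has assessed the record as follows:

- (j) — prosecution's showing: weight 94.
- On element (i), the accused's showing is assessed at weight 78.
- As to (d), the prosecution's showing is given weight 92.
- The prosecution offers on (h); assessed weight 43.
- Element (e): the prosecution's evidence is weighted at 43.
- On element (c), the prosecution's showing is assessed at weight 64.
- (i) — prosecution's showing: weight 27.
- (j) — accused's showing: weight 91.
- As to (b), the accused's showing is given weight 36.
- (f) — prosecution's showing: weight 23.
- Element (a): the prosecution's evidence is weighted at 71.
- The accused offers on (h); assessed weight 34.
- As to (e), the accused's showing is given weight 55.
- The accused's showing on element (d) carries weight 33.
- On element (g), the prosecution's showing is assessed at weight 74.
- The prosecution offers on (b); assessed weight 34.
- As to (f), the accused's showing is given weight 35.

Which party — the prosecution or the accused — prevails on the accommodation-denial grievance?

— Issue I —
Stage I.1 (prosecution, a heightened civil standard, weight is at least 73): (a) 71 < 73 — fails.
  Stage I.1 not carried; the prosecution fails its burden.
So the accused prevails on this issue.
— Issue II —
Stage II.1 — burden on prosecution; standard: a preponderance (weight exceeds 53).
    (c): 64 > 53 [met]
    (d): 92 − 33 = 59 > 53 [met]
  The prosecution carries Stage II.1; the accused now bears the burden.
Stage II.2 — burden on accused; standard: a scintilla of evidence (weight is at least 10).
    (e): 55 − 43 = 12 ≥ 10 [met]
    (f): 35 − 23 = 12 ≥ 10 [met]
  Stage II.2 carried; the final stage is satisfied.
Every stage carried; the accused prevails on this issue.
— Issue III —
At Stage III.1 the prosecution must meet clear and convincing evidence (weight is at least 77): on (g) the weight is 74, which does not reach 77, so (g) does not meet the standard.
  Stage III.1 not carried; the prosecution fails its burden.
The accused prevails on this issue.
Per-issue: Issue I → accused; Issue II → accused; Issue III → accused. The prosecution must prevail on at least one issue; overall, the accused prevails.

accused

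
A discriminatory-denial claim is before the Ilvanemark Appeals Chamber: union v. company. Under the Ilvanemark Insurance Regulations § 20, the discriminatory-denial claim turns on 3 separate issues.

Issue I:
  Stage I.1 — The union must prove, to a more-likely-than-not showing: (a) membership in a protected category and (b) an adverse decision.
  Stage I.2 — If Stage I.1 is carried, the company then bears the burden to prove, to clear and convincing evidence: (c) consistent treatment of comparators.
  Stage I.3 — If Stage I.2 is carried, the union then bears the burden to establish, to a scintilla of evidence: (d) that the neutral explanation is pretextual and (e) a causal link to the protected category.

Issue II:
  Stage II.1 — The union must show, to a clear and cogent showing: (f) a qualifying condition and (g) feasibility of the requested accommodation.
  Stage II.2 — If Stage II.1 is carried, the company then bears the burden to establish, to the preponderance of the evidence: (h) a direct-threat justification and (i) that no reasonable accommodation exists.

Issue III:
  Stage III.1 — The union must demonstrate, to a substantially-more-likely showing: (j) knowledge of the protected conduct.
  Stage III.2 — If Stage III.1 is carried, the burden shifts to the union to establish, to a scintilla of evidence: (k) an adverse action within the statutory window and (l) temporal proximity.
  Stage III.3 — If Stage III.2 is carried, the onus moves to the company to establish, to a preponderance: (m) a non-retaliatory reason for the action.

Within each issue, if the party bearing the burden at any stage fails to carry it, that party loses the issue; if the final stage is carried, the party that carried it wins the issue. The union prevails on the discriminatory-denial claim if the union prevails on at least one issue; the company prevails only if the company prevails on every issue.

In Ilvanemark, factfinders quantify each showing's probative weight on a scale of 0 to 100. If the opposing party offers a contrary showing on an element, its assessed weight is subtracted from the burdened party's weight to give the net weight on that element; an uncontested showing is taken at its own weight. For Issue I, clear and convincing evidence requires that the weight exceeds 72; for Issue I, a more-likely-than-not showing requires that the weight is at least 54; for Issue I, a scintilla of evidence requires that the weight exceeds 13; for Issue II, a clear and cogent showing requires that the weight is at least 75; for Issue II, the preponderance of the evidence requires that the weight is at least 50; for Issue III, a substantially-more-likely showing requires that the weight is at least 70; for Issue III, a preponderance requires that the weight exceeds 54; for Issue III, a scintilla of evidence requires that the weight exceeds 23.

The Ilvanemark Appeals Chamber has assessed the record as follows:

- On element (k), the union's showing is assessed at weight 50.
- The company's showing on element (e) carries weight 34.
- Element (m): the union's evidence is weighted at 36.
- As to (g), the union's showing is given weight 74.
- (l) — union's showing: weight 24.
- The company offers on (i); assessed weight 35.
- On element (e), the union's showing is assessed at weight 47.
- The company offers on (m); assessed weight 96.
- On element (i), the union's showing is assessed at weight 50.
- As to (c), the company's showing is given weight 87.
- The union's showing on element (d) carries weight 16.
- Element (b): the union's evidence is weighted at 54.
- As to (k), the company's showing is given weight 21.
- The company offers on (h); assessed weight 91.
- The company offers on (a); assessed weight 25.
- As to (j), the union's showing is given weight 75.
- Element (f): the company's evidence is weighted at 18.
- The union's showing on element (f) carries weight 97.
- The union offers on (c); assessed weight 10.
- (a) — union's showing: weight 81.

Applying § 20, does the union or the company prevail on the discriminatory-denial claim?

company

— Issue I —
Stage I.1 (union, a more-likely-than-not showing, weight is at least 54): (a) net 81−25=56 ≥ 54 — meets; (b) 54 ≥ 54 — meets.
  The union carries Stage I.1; the company now bears the burden.
Stage I.2 (company, clear and convincing evidence, weight exceeds 72): (c) net 87−10=77 > 72 — meets.
  All elements met. The burden passes to the union.
Stage I.3 (union, a scintilla of evidence, weight exceeds 13): (d) 16 > 13 — meets; (e) net 47−34=13 ≤ 13 — fails.
  Not every element is met, so the union fails to carry Stage I.3.
The analysis ends at Stage I.3; the company prevails on this issue.
— Issue II —
Stage II.1 (union, a clear and cogent showing, weight is at least 75): (f) net 97−18=79 ≥ 75 — meets; (g) 74 < 75 — fails.
  Not every element is met, so the union fails to carry Stage II.1.
The analysis ends at Stage II.1; the company prevails on this issue.
— Issue III —
Stage III.1 (union, a substantially-more-likely showing, weight is at least 70): (j) 75 ≥ 70 — meets.
  Stage III.1 carried; the burden remains with the union.
Stage III.2 (union, a scintilla of evidence, weight exceeds 23): (k) net 50−21=29 > 23 — meets; (l) 24 > 23 — meets.
  The union carries Stage III.2; the company now bears the burden.
Stage III.3 (company, a preponderance, weight exceeds 54): (m) net 96−36=60 > 54 — meets.
  The company carries the last stage.
All stages carried — the company prevails on this issue.
Per-issue: Issue I → company; Issue II → company; Issue III → company. The union must prevail on at least one issue; overall, the company prevails.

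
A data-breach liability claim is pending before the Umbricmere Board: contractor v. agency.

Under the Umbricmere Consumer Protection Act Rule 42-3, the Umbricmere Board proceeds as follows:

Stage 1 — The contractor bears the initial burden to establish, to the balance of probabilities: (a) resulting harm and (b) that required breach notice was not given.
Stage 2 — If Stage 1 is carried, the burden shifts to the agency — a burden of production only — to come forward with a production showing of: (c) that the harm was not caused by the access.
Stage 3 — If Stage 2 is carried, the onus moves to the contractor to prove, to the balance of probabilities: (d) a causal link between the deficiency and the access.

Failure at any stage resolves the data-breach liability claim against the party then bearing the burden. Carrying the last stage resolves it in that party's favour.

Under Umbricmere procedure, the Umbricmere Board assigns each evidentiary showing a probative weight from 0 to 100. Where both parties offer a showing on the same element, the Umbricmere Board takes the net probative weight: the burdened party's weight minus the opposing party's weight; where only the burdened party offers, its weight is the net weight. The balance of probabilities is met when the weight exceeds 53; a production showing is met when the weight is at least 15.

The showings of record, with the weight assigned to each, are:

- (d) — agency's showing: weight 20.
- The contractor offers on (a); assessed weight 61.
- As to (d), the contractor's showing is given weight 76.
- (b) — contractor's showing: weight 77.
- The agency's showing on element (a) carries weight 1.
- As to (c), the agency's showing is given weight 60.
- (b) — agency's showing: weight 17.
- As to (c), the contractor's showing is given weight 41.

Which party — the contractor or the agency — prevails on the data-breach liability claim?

contractor

At Stage 1 the contractor must meet the balance of probabilities (weight exceeds 53): on (a) the weight is 61 less the opposing 1 gives net 60, > 53, so (a) meets the standard; on (b) the weight is 77 less the opposing 17 gives net 60, which does exceed 53, so (b) meets the standard.
  All elements met. The burden passes to the agency.
At Stage 2 the agency must meet a production showing (weight is at least 15): on (c) the weight is 60 less the opposing 41 gives net 19, ≥ 15, so (c) meets the standard.
  All elements met. The burden passes to the contractor.
At Stage 3 the contractor must meet the balance of probabilities (weight exceeds 53): on (d) the weight is 76 less the opposing 20 gives net 56, > 53, so (d) meets the standard.
  All elements met at the final stage.
With every stage satisfied, the contractor prevails.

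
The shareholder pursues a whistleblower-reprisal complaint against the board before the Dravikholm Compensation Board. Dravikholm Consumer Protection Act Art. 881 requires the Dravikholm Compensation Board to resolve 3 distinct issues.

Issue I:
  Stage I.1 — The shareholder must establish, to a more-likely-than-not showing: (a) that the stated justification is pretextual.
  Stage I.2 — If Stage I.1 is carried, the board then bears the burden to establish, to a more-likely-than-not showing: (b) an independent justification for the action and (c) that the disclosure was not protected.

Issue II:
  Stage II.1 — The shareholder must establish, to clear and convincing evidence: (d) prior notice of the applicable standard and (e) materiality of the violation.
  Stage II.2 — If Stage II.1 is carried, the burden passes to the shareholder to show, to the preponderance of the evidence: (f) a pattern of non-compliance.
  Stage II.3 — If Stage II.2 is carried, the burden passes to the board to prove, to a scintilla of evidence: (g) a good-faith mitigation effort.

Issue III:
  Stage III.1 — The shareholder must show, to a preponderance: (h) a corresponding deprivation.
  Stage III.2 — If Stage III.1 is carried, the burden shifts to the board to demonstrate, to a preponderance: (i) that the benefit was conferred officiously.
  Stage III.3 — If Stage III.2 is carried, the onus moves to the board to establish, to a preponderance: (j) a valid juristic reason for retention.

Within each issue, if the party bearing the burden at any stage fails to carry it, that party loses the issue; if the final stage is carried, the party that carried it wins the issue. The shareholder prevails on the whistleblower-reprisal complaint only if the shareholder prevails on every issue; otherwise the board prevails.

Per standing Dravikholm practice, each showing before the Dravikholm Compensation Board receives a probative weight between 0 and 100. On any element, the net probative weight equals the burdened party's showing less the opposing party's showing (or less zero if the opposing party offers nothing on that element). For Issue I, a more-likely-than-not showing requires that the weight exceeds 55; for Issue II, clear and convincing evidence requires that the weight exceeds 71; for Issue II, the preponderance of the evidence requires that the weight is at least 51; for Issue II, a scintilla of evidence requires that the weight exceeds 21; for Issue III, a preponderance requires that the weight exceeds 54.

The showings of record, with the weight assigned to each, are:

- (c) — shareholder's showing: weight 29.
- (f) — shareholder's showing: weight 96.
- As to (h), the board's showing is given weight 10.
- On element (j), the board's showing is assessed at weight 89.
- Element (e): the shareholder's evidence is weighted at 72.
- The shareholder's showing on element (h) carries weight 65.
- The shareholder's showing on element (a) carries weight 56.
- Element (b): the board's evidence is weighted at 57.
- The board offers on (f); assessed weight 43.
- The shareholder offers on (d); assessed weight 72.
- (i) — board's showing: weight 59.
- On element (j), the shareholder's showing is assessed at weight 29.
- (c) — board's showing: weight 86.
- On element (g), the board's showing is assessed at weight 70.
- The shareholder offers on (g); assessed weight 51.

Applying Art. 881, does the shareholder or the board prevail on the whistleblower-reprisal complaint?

— Issue I —
Stage I.1 (shareholder, a more-likely-than-not showing, weight exceeds 55): (a) 56 > 55 — meets.
  The shareholder carries Stage I.1; the board now bears the burden.
Stage I.2 (board, a more-likely-than-not showing, weight exceeds 55): (b) 57 > 55 — meets; (c) net 86−29=57 > 55 — meets.
  The board carries the last stage.
Every stage carried; the board prevails on this issue.
— Issue II —
Stage II.1 — burden on shareholder; standard: clear and convincing evidence (weight exceeds 71).
    (d): 72 > 71 [met]
    (e): 72 > 71 [met]
  Stage II.1 is satisfied; the shareholder continues to bear the burden.
Stage II.2 — burden on shareholder; standard: the preponderance of the evidence (weight is at least 51).
    (f): 96 − 43 = 53 ≥ 51 [met]
  Stage II.2 carried; the burden shifts to the board.
Stage II.3 — burden on board; standard: a scintilla of evidence (weight exceeds 21).
    (g): 70 − 51 = 19 ≤ 21 [not met]
  The board does not carry Stage II.3.
So the shareholder prevails on this issue.
— Issue III —
Stage III.1 — burden on shareholder; standard: a preponderance (weight exceeds 54).
    (h): 65 − 10 = 55 > 54 [met]
  The shareholder carries Stage III.1; the board now bears the burden.
Stage III.2 — burden on board; standard: a preponderance (weight exceeds 54).
    (i): 59 > 54 [met]
  All elements met. The board retains the burden for Stage III.3.
Stage III.3 — burden on board; standard: a preponderance (weight exceeds 54).
    (j): 89 − 29 = 60 > 54 [met]
  The board carries the last stage.
Every stage carried; the board prevails on this issue.
Per-issue: Issue I → board; Issue II → shareholder; Issue III → board. The shareholder must prevail on every issue; overall, the board prevails.

board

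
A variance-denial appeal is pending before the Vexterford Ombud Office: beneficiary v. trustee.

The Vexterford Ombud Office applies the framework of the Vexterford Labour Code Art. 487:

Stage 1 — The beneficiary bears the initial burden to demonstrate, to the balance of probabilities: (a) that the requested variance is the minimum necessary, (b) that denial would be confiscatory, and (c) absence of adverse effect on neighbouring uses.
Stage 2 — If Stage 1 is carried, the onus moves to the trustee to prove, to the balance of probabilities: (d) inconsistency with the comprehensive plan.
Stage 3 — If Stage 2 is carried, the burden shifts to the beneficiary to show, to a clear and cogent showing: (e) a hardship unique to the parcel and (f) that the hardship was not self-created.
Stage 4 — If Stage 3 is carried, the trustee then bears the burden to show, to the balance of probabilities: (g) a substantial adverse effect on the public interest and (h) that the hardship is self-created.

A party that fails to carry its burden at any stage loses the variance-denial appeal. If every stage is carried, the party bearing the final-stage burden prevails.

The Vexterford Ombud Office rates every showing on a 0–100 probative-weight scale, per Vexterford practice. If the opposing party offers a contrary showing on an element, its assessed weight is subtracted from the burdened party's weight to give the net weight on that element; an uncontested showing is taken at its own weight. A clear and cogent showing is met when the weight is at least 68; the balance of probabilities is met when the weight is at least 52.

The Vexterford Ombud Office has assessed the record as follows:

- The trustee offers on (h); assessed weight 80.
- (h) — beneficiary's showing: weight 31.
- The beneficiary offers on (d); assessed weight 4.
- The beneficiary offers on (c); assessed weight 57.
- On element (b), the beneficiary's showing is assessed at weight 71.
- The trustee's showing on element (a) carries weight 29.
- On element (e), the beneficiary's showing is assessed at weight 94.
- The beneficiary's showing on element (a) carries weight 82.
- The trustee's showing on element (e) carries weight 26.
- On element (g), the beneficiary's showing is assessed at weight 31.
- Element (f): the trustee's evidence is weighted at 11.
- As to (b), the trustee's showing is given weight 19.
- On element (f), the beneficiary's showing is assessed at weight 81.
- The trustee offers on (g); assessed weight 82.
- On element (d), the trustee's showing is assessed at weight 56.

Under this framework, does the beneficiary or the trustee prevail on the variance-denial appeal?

Stage 1 — burden on beneficiary; standard: the balance of probabilities (weight is at least 52).
    (a): 82 − 29 = 53 ≥ 52 [met]
    (b): 71 − 19 = 52 ≥ 52 [met]
    (c): 57 ≥ 52 [met]
  All elements met. The burden passes to the trustee.
Stage 2 — burden on trustee; standard: the balance of probabilities (weight is at least 52).
    (d): 56 − 4 = 52 ≥ 52 [met]
  Stage 2 carried; the burden shifts to the beneficiary.
Stage 3 — burden on beneficiary; standard: a clear and cogent showing (weight is at least 68).
    (e): 94 − 26 = 68 ≥ 68 [met]
    (f): 81 − 11 = 70 ≥ 68 [met]
  The beneficiary carries Stage 3; the trustee now bears the burden.
Stage 4 — burden on trustee; standard: the balance of probabilities (weight is at least 52).
    (g): 82 − 31 = 51 < 52 [not met]
    (h): 80 − 31 = 49 < 52 [not met]
  The trustee does not carry Stage 4.
The beneficiary prevails.

beneficiary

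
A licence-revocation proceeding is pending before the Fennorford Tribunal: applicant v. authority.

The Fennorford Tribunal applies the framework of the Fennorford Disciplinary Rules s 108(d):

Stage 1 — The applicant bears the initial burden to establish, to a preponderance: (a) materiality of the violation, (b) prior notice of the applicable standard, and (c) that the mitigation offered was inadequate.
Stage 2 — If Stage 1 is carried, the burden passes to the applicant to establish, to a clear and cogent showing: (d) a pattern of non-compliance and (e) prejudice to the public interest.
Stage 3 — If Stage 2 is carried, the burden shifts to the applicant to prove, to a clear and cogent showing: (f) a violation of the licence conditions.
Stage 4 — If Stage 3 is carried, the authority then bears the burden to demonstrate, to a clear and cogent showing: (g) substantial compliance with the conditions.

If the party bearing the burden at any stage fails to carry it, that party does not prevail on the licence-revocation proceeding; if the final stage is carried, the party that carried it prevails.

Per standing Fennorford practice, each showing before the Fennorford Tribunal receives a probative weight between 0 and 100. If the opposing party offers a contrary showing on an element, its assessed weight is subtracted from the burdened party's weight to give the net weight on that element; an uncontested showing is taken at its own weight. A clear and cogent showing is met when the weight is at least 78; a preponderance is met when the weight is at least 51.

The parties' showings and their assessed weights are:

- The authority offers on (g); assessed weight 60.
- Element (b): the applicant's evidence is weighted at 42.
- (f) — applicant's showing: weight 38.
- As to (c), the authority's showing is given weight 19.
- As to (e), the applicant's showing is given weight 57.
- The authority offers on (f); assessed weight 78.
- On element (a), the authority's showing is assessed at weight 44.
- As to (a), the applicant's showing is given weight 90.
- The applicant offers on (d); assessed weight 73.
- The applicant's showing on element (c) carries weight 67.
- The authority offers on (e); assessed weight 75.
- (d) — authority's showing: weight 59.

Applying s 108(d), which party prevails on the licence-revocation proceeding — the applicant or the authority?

Stage 1 (applicant, a preponderance, weight is at least 51): (a) net 90−44=46 < 51 — fails; (b) 42 < 51 — fails; (c) net 67−19=48 < 51 — fails.
  Not every element is met, so the applicant fails to carry Stage 1.
The analysis ends at Stage 1; the authority prevails.

authority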